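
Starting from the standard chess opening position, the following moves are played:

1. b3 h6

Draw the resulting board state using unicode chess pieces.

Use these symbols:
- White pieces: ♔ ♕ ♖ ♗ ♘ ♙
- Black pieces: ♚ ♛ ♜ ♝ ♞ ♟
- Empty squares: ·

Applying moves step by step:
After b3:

♜ ♞ ♝ ♛ ♚ ♝ ♞ ♜
♟ ♟ ♟ ♟ ♟ ♟ ♟ ♟
· · · · · · · ·
· · · · · · · ·
· · · · · · · ·
· ♙ · · · · · ·
♙ · ♙ ♙ ♙ ♙ ♙ ♙
♖ ♘ ♗ ♕ ♔ ♗ ♘ ♖


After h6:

♜ ♞ ♝ ♛ ♚ ♝ ♞ ♜
♟ ♟ ♟ ♟ ♟ ♟ ♟ ·
· · · · · · · ♟
· · · · · · · ·
· · · · · · · ·
· ♙ · · · · · ·
♙ · ♙ ♙ ♙ ♙ ♙ ♙
♖ ♘ ♗ ♕ ♔ ♗ ♘ ♖



  a b c d e f g h
  ─────────────────
8│♜ ♞ ♝ ♛ ♚ ♝ ♞ ♜│8
7│♟ ♟ ♟ ♟ ♟ ♟ ♟ ·│7
6│· · · · · · · ♟│6
5│· · · · · · · ·│5
4│· · · · · · · ·│4
3│· ♙ · · · · · ·│3
2│♙ · ♙ ♙ ♙ ♙ ♙ ♙│2
1│♖ ♘ ♗ ♕ ♔ ♗ ♘ ♖│1
  ─────────────────
  a b c d e f g h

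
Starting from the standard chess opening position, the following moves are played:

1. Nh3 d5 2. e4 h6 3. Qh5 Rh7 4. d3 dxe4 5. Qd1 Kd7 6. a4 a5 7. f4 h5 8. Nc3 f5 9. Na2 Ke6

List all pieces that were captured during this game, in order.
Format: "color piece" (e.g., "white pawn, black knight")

Tracking captures:
  dxe4: captured white pawn

white pawn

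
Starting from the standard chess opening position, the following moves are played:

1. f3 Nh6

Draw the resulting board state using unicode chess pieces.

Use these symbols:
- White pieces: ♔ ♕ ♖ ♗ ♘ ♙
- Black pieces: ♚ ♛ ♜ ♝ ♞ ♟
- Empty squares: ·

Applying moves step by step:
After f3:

♜ ♞ ♝ ♛ ♚ ♝ ♞ ♜
♟ ♟ ♟ ♟ ♟ ♟ ♟ ♟
· · · · · · · ·
· · · · · · · ·
· · · · · · · ·
· · · · · ♙ · ·
♙ ♙ ♙ ♙ ♙ · ♙ ♙
♖ ♘ ♗ ♕ ♔ ♗ ♘ ♖


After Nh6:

♜ ♞ ♝ ♛ ♚ ♝ · ♜
♟ ♟ ♟ ♟ ♟ ♟ ♟ ♟
· · · · · · · ♞
· · · · · · · ·
· · · · · · · ·
· · · · · ♙ · ·
♙ ♙ ♙ ♙ ♙ · ♙ ♙
♖ ♘ ♗ ♕ ♔ ♗ ♘ ♖



  a b c d e f g h
  ─────────────────
8│♜ ♞ ♝ ♛ ♚ ♝ · ♜│8
7│♟ ♟ ♟ ♟ ♟ ♟ ♟ ♟│7
6│· · · · · · · ♞│6
5│· · · · · · · ·│5
4│· · · · · · · ·│4
3│· · · · · ♙ · ·│3
2│♙ ♙ ♙ ♙ ♙ · ♙ ♙│2
1│♖ ♘ ♗ ♕ ♔ ♗ ♘ ♖│1
  ─────────────────
  a b c d e f g h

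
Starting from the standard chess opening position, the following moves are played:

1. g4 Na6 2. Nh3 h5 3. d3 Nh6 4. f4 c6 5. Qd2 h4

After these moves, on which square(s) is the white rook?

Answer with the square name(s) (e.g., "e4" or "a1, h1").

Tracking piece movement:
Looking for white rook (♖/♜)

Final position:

  a b c d e f g h
  ─────────────────
8│♜ · ♝ ♛ ♚ ♝ · ♜│8
7│♟ ♟ · ♟ ♟ ♟ ♟ ·│7
6│♞ · ♟ · · · · ♞│6
5│· · · · · · · ·│5
4│· · · · · ♙ ♙ ♟│4
3│· · · ♙ · · · ♘│3
2│♙ ♙ ♙ ♕ ♙ · · ♙│2
1│♖ ♘ ♗ · ♔ ♗ · ♖│1
  ─────────────────
  a b c d e f g h


a1, h1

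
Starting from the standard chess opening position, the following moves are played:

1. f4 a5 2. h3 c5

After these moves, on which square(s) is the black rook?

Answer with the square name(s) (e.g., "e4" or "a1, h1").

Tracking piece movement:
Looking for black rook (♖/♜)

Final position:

  a b c d e f g h
  ─────────────────
8│♜ ♞ ♝ ♛ ♚ ♝ ♞ ♜│8
7│· ♟ · ♟ ♟ ♟ ♟ ♟│7
6│· · · · · · · ·│6
5│♟ · ♟ · · · · ·│5
4│· · · · · ♙ · ·│4
3│· · · · · · · ♙│3
2│♙ ♙ ♙ ♙ ♙ · ♙ ·│2
1│♖ ♘ ♗ ♕ ♔ ♗ ♘ ♖│1
  ─────────────────
  a b c d e f g h


a8, h8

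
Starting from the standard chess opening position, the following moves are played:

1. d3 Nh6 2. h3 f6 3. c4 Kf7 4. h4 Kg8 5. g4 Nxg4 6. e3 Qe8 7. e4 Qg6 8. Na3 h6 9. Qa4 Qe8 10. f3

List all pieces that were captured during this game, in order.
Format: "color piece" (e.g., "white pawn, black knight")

Tracking captures:
  Nxg4: captured white pawn

white pawn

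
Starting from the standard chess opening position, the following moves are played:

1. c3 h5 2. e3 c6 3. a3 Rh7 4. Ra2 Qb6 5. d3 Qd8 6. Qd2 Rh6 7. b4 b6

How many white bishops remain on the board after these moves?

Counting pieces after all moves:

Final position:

  a b c d e f g h
  ─────────────────
8│♜ ♞ ♝ ♛ ♚ ♝ ♞ ·│8
7│♟ · · ♟ ♟ ♟ ♟ ·│7
6│· ♟ ♟ · · · · ♜│6
5│· · · · · · · ♟│5
4│· ♙ · · · · · ·│4
3│♙ · ♙ ♙ ♙ · · ·│3
2│♖ · · ♕ · ♙ ♙ ♙│2
1│· ♘ ♗ · ♔ ♗ ♘ ♖│1
  ─────────────────
  a b c d e f g h


2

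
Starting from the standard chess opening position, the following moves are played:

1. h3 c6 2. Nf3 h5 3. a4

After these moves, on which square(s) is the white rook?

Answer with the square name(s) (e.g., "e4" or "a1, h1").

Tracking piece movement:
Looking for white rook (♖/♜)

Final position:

  a b c d e f g h
  ─────────────────
8│♜ ♞ ♝ ♛ ♚ ♝ ♞ ♜│8
7│♟ ♟ · ♟ ♟ ♟ ♟ ·│7
6│· · ♟ · · · · ·│6
5│· · · · · · · ♟│5
4│♙ · · · · · · ·│4
3│· · · · · ♘ · ♙│3
2│· ♙ ♙ ♙ ♙ ♙ ♙ ·│2
1│♖ ♘ ♗ ♕ ♔ ♗ · ♖│1
  ─────────────────
  a b c d e f g h


a1, h1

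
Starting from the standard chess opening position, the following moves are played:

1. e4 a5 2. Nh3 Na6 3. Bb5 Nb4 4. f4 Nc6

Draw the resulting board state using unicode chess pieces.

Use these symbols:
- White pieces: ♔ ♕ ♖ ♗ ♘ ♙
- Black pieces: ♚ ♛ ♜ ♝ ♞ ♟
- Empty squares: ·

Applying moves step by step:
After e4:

♜ ♞ ♝ ♛ ♚ ♝ ♞ ♜
♟ ♟ ♟ ♟ ♟ ♟ ♟ ♟
· · · · · · · ·
· · · · · · · ·
· · · · ♙ · · ·
· · · · · · · ·
♙ ♙ ♙ ♙ · ♙ ♙ ♙
♖ ♘ ♗ ♕ ♔ ♗ ♘ ♖


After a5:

♜ ♞ ♝ ♛ ♚ ♝ ♞ ♜
· ♟ ♟ ♟ ♟ ♟ ♟ ♟
· · · · · · · ·
♟ · · · · · · ·
· · · · ♙ · · ·
· · · · · · · ·
♙ ♙ ♙ ♙ · ♙ ♙ ♙
♖ ♘ ♗ ♕ ♔ ♗ ♘ ♖


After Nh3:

♜ ♞ ♝ ♛ ♚ ♝ ♞ ♜
· ♟ ♟ ♟ ♟ ♟ ♟ ♟
· · · · · · · ·
♟ · · · · · · ·
· · · · ♙ · · ·
· · · · · · · ♘
♙ ♙ ♙ ♙ · ♙ ♙ ♙
♖ ♘ ♗ ♕ ♔ ♗ · ♖


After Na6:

♜ · ♝ ♛ ♚ ♝ ♞ ♜
· ♟ ♟ ♟ ♟ ♟ ♟ ♟
♞ · · · · · · ·
♟ · · · · · · ·
· · · · ♙ · · ·
· · · · · · · ♘
♙ ♙ ♙ ♙ · ♙ ♙ ♙
♖ ♘ ♗ ♕ ♔ ♗ · ♖


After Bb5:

♜ · ♝ ♛ ♚ ♝ ♞ ♜
· ♟ ♟ ♟ ♟ ♟ ♟ ♟
♞ · · · · · · ·
♟ ♗ · · · · · ·
· · · · ♙ · · ·
· · · · · · · ♘
♙ ♙ ♙ ♙ · ♙ ♙ ♙
♖ ♘ ♗ ♕ ♔ · · ♖


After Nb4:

♜ · ♝ ♛ ♚ ♝ ♞ ♜
· ♟ ♟ ♟ ♟ ♟ ♟ ♟
· · · · · · · ·
♟ ♗ · · · · · ·
· ♞ · · ♙ · · ·
· · · · · · · ♘
♙ ♙ ♙ ♙ · ♙ ♙ ♙
♖ ♘ ♗ ♕ ♔ · · ♖


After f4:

♜ · ♝ ♛ ♚ ♝ ♞ ♜
· ♟ ♟ ♟ ♟ ♟ ♟ ♟
· · · · · · · ·
♟ ♗ · · · · · ·
· ♞ · · ♙ ♙ · ·
· · · · · · · ♘
♙ ♙ ♙ ♙ · · ♙ ♙
♖ ♘ ♗ ♕ ♔ · · ♖


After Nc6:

♜ · ♝ ♛ ♚ ♝ ♞ ♜
· ♟ ♟ ♟ ♟ ♟ ♟ ♟
· · ♞ · · · · ·
♟ ♗ · · · · · ·
· · · · ♙ ♙ · ·
· · · · · · · ♘
♙ ♙ ♙ ♙ · · ♙ ♙
♖ ♘ ♗ ♕ ♔ · · ♖



  a b c d e f g h
  ─────────────────
8│♜ · ♝ ♛ ♚ ♝ ♞ ♜│8
7│· ♟ ♟ ♟ ♟ ♟ ♟ ♟│7
6│· · ♞ · · · · ·│6
5│♟ ♗ · · · · · ·│5
4│· · · · ♙ ♙ · ·│4
3│· · · · · · · ♘│3
2│♙ ♙ ♙ ♙ · · ♙ ♙│2
1│♖ ♘ ♗ ♕ ♔ · · ♖│1
  ─────────────────
  a b c d e f g h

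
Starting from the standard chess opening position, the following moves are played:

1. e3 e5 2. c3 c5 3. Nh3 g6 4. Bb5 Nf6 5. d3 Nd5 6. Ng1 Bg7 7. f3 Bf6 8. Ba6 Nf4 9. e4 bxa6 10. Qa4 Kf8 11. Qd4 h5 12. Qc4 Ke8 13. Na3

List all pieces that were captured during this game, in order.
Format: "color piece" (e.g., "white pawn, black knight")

Tracking captures:
  bxa6: captured white bishop

white bishop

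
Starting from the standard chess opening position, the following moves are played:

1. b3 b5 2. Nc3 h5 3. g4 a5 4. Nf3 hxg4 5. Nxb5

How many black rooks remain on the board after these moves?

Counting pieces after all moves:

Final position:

  a b c d e f g h
  ─────────────────
8│♜ ♞ ♝ ♛ ♚ ♝ ♞ ♜│8
7│· · ♟ ♟ ♟ ♟ ♟ ·│7
6│· · · · · · · ·│6
5│♟ ♘ · · · · · ·│5
4│· · · · · · ♟ ·│4
3│· ♙ · · · ♘ · ·│3
2│♙ · ♙ ♙ ♙ ♙ · ♙│2
1│♖ · ♗ ♕ ♔ ♗ · ♖│1
  ─────────────────
  a b c d e f g h


2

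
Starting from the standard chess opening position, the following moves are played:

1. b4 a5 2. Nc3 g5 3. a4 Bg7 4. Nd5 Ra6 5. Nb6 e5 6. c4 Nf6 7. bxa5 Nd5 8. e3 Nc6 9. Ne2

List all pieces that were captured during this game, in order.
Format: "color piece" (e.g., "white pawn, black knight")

Tracking captures:
  bxa5: captured black pawn

black pawn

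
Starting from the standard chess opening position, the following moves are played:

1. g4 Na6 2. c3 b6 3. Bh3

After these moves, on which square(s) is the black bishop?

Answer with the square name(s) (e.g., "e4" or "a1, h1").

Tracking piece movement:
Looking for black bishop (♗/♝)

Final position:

  a b c d e f g h
  ─────────────────
8│♜ · ♝ ♛ ♚ ♝ ♞ ♜│8
7│♟ · ♟ ♟ ♟ ♟ ♟ ♟│7
6│♞ ♟ · · · · · ·│6
5│· · · · · · · ·│5
4│· · · · · · ♙ ·│4
3│· · ♙ · · · · ♗│3
2│♙ ♙ · ♙ ♙ ♙ · ♙│2
1│♖ ♘ ♗ ♕ ♔ · ♘ ♖│1
  ─────────────────
  a b c d e f g h


c8, f8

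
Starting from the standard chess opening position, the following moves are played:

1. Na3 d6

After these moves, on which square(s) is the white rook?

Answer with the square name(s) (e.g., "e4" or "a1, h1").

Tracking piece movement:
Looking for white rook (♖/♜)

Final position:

  a b c d e f g h
  ─────────────────
8│♜ ♞ ♝ ♛ ♚ ♝ ♞ ♜│8
7│♟ ♟ ♟ · ♟ ♟ ♟ ♟│7
6│· · · ♟ · · · ·│6
5│· · · · · · · ·│5
4│· · · · · · · ·│4
3│♘ · · · · · · ·│3
2│♙ ♙ ♙ ♙ ♙ ♙ ♙ ♙│2
1│♖ · ♗ ♕ ♔ ♗ ♘ ♖│1
  ─────────────────
  a b c d e f g h


a1, h1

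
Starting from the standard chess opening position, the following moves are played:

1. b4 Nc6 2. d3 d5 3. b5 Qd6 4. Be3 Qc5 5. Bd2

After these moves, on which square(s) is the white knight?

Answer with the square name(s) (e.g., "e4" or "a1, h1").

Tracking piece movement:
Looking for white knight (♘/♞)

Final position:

  a b c d e f g h
  ─────────────────
8│♜ · ♝ · ♚ ♝ ♞ ♜│8
7│♟ ♟ ♟ · ♟ ♟ ♟ ♟│7
6│· · ♞ · · · · ·│6
5│· ♙ ♛ ♟ · · · ·│5
4│· · · · · · · ·│4
3│· · · ♙ · · · ·│3
2│♙ · ♙ ♗ ♙ ♙ ♙ ♙│2
1│♖ ♘ · ♕ ♔ ♗ ♘ ♖│1
  ─────────────────
  a b c d e f g h


b1, g1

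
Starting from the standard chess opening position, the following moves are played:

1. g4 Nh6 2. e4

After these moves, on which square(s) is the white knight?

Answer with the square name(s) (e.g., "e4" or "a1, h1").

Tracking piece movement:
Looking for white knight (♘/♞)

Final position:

  a b c d e f g h
  ─────────────────
8│♜ ♞ ♝ ♛ ♚ ♝ · ♜│8
7│♟ ♟ ♟ ♟ ♟ ♟ ♟ ♟│7
6│· · · · · · · ♞│6
5│· · · · · · · ·│5
4│· · · · ♙ · ♙ ·│4
3│· · · · · · · ·│3
2│♙ ♙ ♙ ♙ · ♙ · ♙│2
1│♖ ♘ ♗ ♕ ♔ ♗ ♘ ♖│1
  ─────────────────
  a b c d e f g h


b1, g1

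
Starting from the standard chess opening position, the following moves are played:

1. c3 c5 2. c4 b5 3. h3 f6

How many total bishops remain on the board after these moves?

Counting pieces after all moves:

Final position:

  a b c d e f g h
  ─────────────────
8│♜ ♞ ♝ ♛ ♚ ♝ ♞ ♜│8
7│♟ · · ♟ ♟ · ♟ ♟│7
6│· · · · · ♟ · ·│6
5│· ♟ ♟ · · · · ·│5
4│· · ♙ · · · · ·│4
3│· · · · · · · ♙│3
2│♙ ♙ · ♙ ♙ ♙ ♙ ·│2
1│♖ ♘ ♗ ♕ ♔ ♗ ♘ ♖│1
  ─────────────────
  a b c d e f g h


4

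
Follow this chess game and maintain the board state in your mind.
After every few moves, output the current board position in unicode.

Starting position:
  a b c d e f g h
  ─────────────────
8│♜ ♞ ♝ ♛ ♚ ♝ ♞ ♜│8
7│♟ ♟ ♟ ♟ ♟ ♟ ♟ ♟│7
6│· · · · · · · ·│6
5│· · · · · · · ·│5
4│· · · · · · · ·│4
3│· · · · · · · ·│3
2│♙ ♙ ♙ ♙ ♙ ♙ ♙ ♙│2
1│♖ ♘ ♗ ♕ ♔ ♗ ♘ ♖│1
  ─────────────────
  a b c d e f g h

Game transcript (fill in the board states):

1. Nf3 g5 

  a b c d e f g h
  ─────────────────
8│♜ ♞ ♝ ♛ ♚ ♝ ♞ ♜│8
7│♟ ♟ ♟ ♟ ♟ ♟ · ♟│7
6│· · · · · · · ·│6
5│· · · · · · ♟ ·│5
4│· · · · · · · ·│4
3│· · · · · ♘ · ·│3
2│♙ ♙ ♙ ♙ ♙ ♙ ♙ ♙│2
1│♖ ♘ ♗ ♕ ♔ ♗ · ♖│1
  ─────────────────
  a b c d e f g h

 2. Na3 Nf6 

  a b c d e f g h
  ─────────────────
8│♜ ♞ ♝ ♛ ♚ ♝ · ♜│8
7│♟ ♟ ♟ ♟ ♟ ♟ · ♟│7
6│· · · · · ♞ · ·│6
5│· · · · · · ♟ ·│5
4│· · · · · · · ·│4
3│♘ · · · · ♘ · ·│3
2│♙ ♙ ♙ ♙ ♙ ♙ ♙ ♙│2
1│♖ · ♗ ♕ ♔ ♗ · ♖│1
  ─────────────────
  a b c d e f g h

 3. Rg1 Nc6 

  a b c d e f g h
  ─────────────────
8│♜ · ♝ ♛ ♚ ♝ · ♜│8
7│♟ ♟ ♟ ♟ ♟ ♟ · ♟│7
6│· · ♞ · · ♞ · ·│6
5│· · · · · · ♟ ·│5
4│· · · · · · · ·│4
3│♘ · · · · ♘ · ·│3
2│♙ ♙ ♙ ♙ ♙ ♙ ♙ ♙│2
1│♖ · ♗ ♕ ♔ ♗ ♖ ·│1
  ─────────────────
  a b c d e f g h

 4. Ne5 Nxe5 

  a b c d e f g h
  ─────────────────
8│♜ · ♝ ♛ ♚ ♝ · ♜│8
7│♟ ♟ ♟ ♟ ♟ ♟ · ♟│7
6│· · · · · ♞ · ·│6
5│· · · · ♞ · ♟ ·│5
4│· · · · · · · ·│4
3│♘ · · · · · · ·│3
2│♙ ♙ ♙ ♙ ♙ ♙ ♙ ♙│2
1│♖ · ♗ ♕ ♔ ♗ ♖ ·│1
  ─────────────────
  a b c d e f g h

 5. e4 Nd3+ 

  a b c d e f g h
  ─────────────────
8│♜ · ♝ ♛ ♚ ♝ · ♜│8
7│♟ ♟ ♟ ♟ ♟ ♟ · ♟│7
6│· · · · · ♞ · ·│6
5│· · · · · · ♟ ·│5
4│· · · · ♙ · · ·│4
3│♘ · · ♞ · · · ·│3
2│♙ ♙ ♙ ♙ · ♙ ♙ ♙│2
1│♖ · ♗ ♕ ♔ ♗ ♖ ·│1
  ─────────────────
  a b c d e f g h



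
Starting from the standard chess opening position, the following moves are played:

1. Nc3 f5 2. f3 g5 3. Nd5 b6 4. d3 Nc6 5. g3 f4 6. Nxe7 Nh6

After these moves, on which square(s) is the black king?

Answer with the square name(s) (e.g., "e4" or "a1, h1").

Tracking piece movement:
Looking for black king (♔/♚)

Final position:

  a b c d e f g h
  ─────────────────
8│♜ · ♝ ♛ ♚ ♝ · ♜│8
7│♟ · ♟ ♟ ♘ · · ♟│7
6│· ♟ ♞ · · · · ♞│6
5│· · · · · · ♟ ·│5
4│· · · · · ♟ · ·│4
3│· · · ♙ · ♙ ♙ ·│3
2│♙ ♙ ♙ · ♙ · · ♙│2
1│♖ · ♗ ♕ ♔ ♗ ♘ ♖│1
  ─────────────────
  a b c d e f g h


e8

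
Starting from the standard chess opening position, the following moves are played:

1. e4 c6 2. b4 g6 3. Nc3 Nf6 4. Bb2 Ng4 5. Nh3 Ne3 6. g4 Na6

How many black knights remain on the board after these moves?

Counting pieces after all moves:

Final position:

  a b c d e f g h
  ─────────────────
8│♜ · ♝ ♛ ♚ ♝ · ♜│8
7│♟ ♟ · ♟ ♟ ♟ · ♟│7
6│♞ · ♟ · · · ♟ ·│6
5│· · · · · · · ·│5
4│· ♙ · · ♙ · ♙ ·│4
3│· · ♘ · ♞ · · ♘│3
2│♙ ♗ ♙ ♙ · ♙ · ♙│2
1│♖ · · ♕ ♔ ♗ · ♖│1
  ─────────────────
  a b c d e f g h


2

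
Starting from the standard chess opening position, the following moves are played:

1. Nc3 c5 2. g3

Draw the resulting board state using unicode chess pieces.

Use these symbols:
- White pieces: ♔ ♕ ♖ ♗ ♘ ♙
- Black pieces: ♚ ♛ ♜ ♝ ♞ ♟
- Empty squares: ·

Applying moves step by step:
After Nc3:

♜ ♞ ♝ ♛ ♚ ♝ ♞ ♜
♟ ♟ ♟ ♟ ♟ ♟ ♟ ♟
· · · · · · · ·
· · · · · · · ·
· · · · · · · ·
· · ♘ · · · · ·
♙ ♙ ♙ ♙ ♙ ♙ ♙ ♙
♖ · ♗ ♕ ♔ ♗ ♘ ♖


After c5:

♜ ♞ ♝ ♛ ♚ ♝ ♞ ♜
♟ ♟ · ♟ ♟ ♟ ♟ ♟
· · · · · · · ·
· · ♟ · · · · ·
· · · · · · · ·
· · ♘ · · · · ·
♙ ♙ ♙ ♙ ♙ ♙ ♙ ♙
♖ · ♗ ♕ ♔ ♗ ♘ ♖


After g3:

♜ ♞ ♝ ♛ ♚ ♝ ♞ ♜
♟ ♟ · ♟ ♟ ♟ ♟ ♟
· · · · · · · ·
· · ♟ · · · · ·
· · · · · · · ·
· · ♘ · · · ♙ ·
♙ ♙ ♙ ♙ ♙ ♙ · ♙
♖ · ♗ ♕ ♔ ♗ ♘ ♖



  a b c d e f g h
  ─────────────────
8│♜ ♞ ♝ ♛ ♚ ♝ ♞ ♜│8
7│♟ ♟ · ♟ ♟ ♟ ♟ ♟│7
6│· · · · · · · ·│6
5│· · ♟ · · · · ·│5
4│· · · · · · · ·│4
3│· · ♘ · · · ♙ ·│3
2│♙ ♙ ♙ ♙ ♙ ♙ · ♙│2
1│♖ · ♗ ♕ ♔ ♗ ♘ ♖│1
  ─────────────────
  a b c d e f g h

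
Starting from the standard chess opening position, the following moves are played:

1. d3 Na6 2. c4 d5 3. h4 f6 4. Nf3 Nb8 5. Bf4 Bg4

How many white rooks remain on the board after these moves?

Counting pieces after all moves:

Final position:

  a b c d e f g h
  ─────────────────
8│♜ ♞ · ♛ ♚ ♝ ♞ ♜│8
7│♟ ♟ ♟ · ♟ · ♟ ♟│7
6│· · · · · ♟ · ·│6
5│· · · ♟ · · · ·│5
4│· · ♙ · · ♗ ♝ ♙│4
3│· · · ♙ · ♘ · ·│3
2│♙ ♙ · · ♙ ♙ ♙ ·│2
1│♖ ♘ · ♕ ♔ ♗ · ♖│1
  ─────────────────
  a b c d e f g h


2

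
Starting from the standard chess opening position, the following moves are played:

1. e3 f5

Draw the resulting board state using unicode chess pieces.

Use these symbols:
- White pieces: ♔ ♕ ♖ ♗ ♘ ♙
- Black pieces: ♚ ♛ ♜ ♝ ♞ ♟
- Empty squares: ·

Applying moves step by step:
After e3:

♜ ♞ ♝ ♛ ♚ ♝ ♞ ♜
♟ ♟ ♟ ♟ ♟ ♟ ♟ ♟
· · · · · · · ·
· · · · · · · ·
· · · · · · · ·
· · · · ♙ · · ·
♙ ♙ ♙ ♙ · ♙ ♙ ♙
♖ ♘ ♗ ♕ ♔ ♗ ♘ ♖


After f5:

♜ ♞ ♝ ♛ ♚ ♝ ♞ ♜
♟ ♟ ♟ ♟ ♟ · ♟ ♟
· · · · · · · ·
· · · · · ♟ · ·
· · · · · · · ·
· · · · ♙ · · ·
♙ ♙ ♙ ♙ · ♙ ♙ ♙
♖ ♘ ♗ ♕ ♔ ♗ ♘ ♖



  a b c d e f g h
  ─────────────────
8│♜ ♞ ♝ ♛ ♚ ♝ ♞ ♜│8
7│♟ ♟ ♟ ♟ ♟ · ♟ ♟│7
6│· · · · · · · ·│6
5│· · · · · ♟ · ·│5
4│· · · · · · · ·│4
3│· · · · ♙ · · ·│3
2│♙ ♙ ♙ ♙ · ♙ ♙ ♙│2
1│♖ ♘ ♗ ♕ ♔ ♗ ♘ ♖│1
  ─────────────────
  a b c d e f g h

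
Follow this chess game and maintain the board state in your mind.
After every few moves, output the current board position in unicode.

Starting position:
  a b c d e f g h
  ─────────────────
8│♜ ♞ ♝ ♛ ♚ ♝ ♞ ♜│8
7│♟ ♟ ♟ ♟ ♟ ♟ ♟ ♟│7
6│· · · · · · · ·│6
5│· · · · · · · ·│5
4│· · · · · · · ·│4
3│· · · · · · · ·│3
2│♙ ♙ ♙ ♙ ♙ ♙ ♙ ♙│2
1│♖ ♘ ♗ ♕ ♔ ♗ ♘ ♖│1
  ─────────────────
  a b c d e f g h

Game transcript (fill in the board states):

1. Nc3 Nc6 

  a b c d e f g h
  ─────────────────
8│♜ · ♝ ♛ ♚ ♝ ♞ ♜│8
7│♟ ♟ ♟ ♟ ♟ ♟ ♟ ♟│7
6│· · ♞ · · · · ·│6
5│· · · · · · · ·│5
4│· · · · · · · ·│4
3│· · ♘ · · · · ·│3
2│♙ ♙ ♙ ♙ ♙ ♙ ♙ ♙│2
1│♖ · ♗ ♕ ♔ ♗ ♘ ♖│1
  ─────────────────
  a b c d e f g h

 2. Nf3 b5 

  a b c d e f g h
  ─────────────────
8│♜ · ♝ ♛ ♚ ♝ ♞ ♜│8
7│♟ · ♟ ♟ ♟ ♟ ♟ ♟│7
6│· · ♞ · · · · ·│6
5│· ♟ · · · · · ·│5
4│· · · · · · · ·│4
3│· · ♘ · · ♘ · ·│3
2│♙ ♙ ♙ ♙ ♙ ♙ ♙ ♙│2
1│♖ · ♗ ♕ ♔ ♗ · ♖│1
  ─────────────────
  a b c d e f g h

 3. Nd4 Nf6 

  a b c d e f g h
  ─────────────────
8│♜ · ♝ ♛ ♚ ♝ · ♜│8
7│♟ · ♟ ♟ ♟ ♟ ♟ ♟│7
6│· · ♞ · · ♞ · ·│6
5│· ♟ · · · · · ·│5
4│· · · ♘ · · · ·│4
3│· · ♘ · · · · ·│3
2│♙ ♙ ♙ ♙ ♙ ♙ ♙ ♙│2
1│♖ · ♗ ♕ ♔ ♗ · ♖│1
  ─────────────────
  a b c d e f g h

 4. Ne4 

  a b c d e f g h
  ─────────────────
8│♜ · ♝ ♛ ♚ ♝ · ♜│8
7│♟ · ♟ ♟ ♟ ♟ ♟ ♟│7
6│· · ♞ · · ♞ · ·│6
5│· ♟ · · · · · ·│5
4│· · · ♘ ♘ · · ·│4
3│· · · · · · · ·│3
2│♙ ♙ ♙ ♙ ♙ ♙ ♙ ♙│2
1│♖ · ♗ ♕ ♔ ♗ · ♖│1
  ─────────────────
  a b c d e f g h


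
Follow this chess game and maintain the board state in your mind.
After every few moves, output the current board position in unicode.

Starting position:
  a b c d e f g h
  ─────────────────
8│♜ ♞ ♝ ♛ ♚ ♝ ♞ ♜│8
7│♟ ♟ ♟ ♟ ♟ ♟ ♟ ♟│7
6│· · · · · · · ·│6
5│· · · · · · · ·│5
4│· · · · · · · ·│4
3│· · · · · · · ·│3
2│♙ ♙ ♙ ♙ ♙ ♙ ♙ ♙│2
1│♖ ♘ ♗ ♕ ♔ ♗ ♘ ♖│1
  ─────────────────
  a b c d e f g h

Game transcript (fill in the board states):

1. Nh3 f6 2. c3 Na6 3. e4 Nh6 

  a b c d e f g h
  ─────────────────
8│♜ · ♝ ♛ ♚ ♝ · ♜│8
7│♟ ♟ ♟ ♟ ♟ · ♟ ♟│7
6│♞ · · · · ♟ · ♞│6
5│· · · · · · · ·│5
4│· · · · ♙ · · ·│4
3│· · ♙ · · · · ♘│3
2│♙ ♙ · ♙ · ♙ ♙ ♙│2
1│♖ ♘ ♗ ♕ ♔ ♗ · ♖│1
  ─────────────────
  a b c d e f g h

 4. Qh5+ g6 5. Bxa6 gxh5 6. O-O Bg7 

  a b c d e f g h
  ─────────────────
8│♜ · ♝ ♛ ♚ · · ♜│8
7│♟ ♟ ♟ ♟ ♟ · ♝ ♟│7
6│♗ · · · · ♟ · ♞│6
5│· · · · · · · ♟│5
4│· · · · ♙ · · ·│4
3│· · ♙ · · · · ♘│3
2│♙ ♙ · ♙ · ♙ ♙ ♙│2
1│♖ ♘ ♗ · · ♖ ♔ ·│1
  ─────────────────
  a b c d e f g h

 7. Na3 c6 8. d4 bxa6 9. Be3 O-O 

  a b c d e f g h
  ─────────────────
8│♜ · ♝ ♛ · ♜ ♚ ·│8
7│♟ · · ♟ ♟ · ♝ ♟│7
6│♟ · ♟ · · ♟ · ♞│6
5│· · · · · · · ♟│5
4│· · · ♙ ♙ · · ·│4
3│♘ · ♙ · ♗ · · ♘│3
2│♙ ♙ · · · ♙ ♙ ♙│2
1│♖ · · · · ♖ ♔ ·│1
  ─────────────────
  a b c d e f g h

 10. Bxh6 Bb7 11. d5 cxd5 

  a b c d e f g h
  ─────────────────
8│♜ · · ♛ · ♜ ♚ ·│8
7│♟ ♝ · ♟ ♟ · ♝ ♟│7
6│♟ · · · · ♟ · ♗│6
5│· · · ♟ · · · ♟│5
4│· · · · ♙ · · ·│4
3│♘ · ♙ · · · · ♘│3
2│♙ ♙ · · · ♙ ♙ ♙│2
1│♖ · · · · ♖ ♔ ·│1
  ─────────────────
  a b c d e f g h


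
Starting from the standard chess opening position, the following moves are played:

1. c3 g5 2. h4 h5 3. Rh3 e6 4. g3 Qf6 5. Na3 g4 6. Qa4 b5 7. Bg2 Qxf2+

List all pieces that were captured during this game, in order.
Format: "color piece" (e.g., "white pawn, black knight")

Tracking captures:
  Qxf2+: captured white pawn

white pawn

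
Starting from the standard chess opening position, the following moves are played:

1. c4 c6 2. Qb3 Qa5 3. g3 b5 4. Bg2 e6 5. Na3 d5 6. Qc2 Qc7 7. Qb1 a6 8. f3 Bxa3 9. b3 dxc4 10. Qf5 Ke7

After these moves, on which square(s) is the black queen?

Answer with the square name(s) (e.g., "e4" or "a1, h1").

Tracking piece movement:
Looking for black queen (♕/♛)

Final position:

  a b c d e f g h
  ─────────────────
8│♜ ♞ ♝ · · · ♞ ♜│8
7│· · ♛ · ♚ ♟ ♟ ♟│7
6│♟ · ♟ · ♟ · · ·│6
5│· ♟ · · · ♕ · ·│5
4│· · ♟ · · · · ·│4
3│♝ ♙ · · · ♙ ♙ ·│3
2│♙ · · ♙ ♙ · ♗ ♙│2
1│♖ · ♗ · ♔ · ♘ ♖│1
  ─────────────────
  a b c d e f g h


c7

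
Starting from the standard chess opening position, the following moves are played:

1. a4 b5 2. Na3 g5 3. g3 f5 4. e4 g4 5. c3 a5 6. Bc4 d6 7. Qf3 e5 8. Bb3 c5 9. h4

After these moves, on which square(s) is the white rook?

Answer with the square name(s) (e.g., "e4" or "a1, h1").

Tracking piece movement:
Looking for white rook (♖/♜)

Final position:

  a b c d e f g h
  ─────────────────
8│♜ ♞ ♝ ♛ ♚ ♝ ♞ ♜│8
7│· · · · · · · ♟│7
6│· · · ♟ · · · ·│6
5│♟ ♟ ♟ · ♟ ♟ · ·│5
4│♙ · · · ♙ · ♟ ♙│4
3│♘ ♗ ♙ · · ♕ ♙ ·│3
2│· ♙ · ♙ · ♙ · ·│2
1│♖ · ♗ · ♔ · ♘ ♖│1
  ─────────────────
  a b c d e f g h


a1, h1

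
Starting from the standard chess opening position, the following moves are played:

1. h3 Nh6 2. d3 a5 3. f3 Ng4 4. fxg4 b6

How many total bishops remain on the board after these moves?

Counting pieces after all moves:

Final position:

  a b c d e f g h
  ─────────────────
8│♜ ♞ ♝ ♛ ♚ ♝ · ♜│8
7│· · ♟ ♟ ♟ ♟ ♟ ♟│7
6│· ♟ · · · · · ·│6
5│♟ · · · · · · ·│5
4│· · · · · · ♙ ·│4
3│· · · ♙ · · · ♙│3
2│♙ ♙ ♙ · ♙ · ♙ ·│2
1│♖ ♘ ♗ ♕ ♔ ♗ ♘ ♖│1
  ─────────────────
  a b c d e f g h


4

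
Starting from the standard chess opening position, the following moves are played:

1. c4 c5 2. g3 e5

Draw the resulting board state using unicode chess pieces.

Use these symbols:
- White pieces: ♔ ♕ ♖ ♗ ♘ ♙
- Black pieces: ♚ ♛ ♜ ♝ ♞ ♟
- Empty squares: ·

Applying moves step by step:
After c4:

♜ ♞ ♝ ♛ ♚ ♝ ♞ ♜
♟ ♟ ♟ ♟ ♟ ♟ ♟ ♟
· · · · · · · ·
· · · · · · · ·
· · ♙ · · · · ·
· · · · · · · ·
♙ ♙ · ♙ ♙ ♙ ♙ ♙
♖ ♘ ♗ ♕ ♔ ♗ ♘ ♖


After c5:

♜ ♞ ♝ ♛ ♚ ♝ ♞ ♜
♟ ♟ · ♟ ♟ ♟ ♟ ♟
· · · · · · · ·
· · ♟ · · · · ·
· · ♙ · · · · ·
· · · · · · · ·
♙ ♙ · ♙ ♙ ♙ ♙ ♙
♖ ♘ ♗ ♕ ♔ ♗ ♘ ♖


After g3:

♜ ♞ ♝ ♛ ♚ ♝ ♞ ♜
♟ ♟ · ♟ ♟ ♟ ♟ ♟
· · · · · · · ·
· · ♟ · · · · ·
· · ♙ · · · · ·
· · · · · · ♙ ·
♙ ♙ · ♙ ♙ ♙ · ♙
♖ ♘ ♗ ♕ ♔ ♗ ♘ ♖


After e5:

♜ ♞ ♝ ♛ ♚ ♝ ♞ ♜
♟ ♟ · ♟ · ♟ ♟ ♟
· · · · · · · ·
· · ♟ · ♟ · · ·
· · ♙ · · · · ·
· · · · · · ♙ ·
♙ ♙ · ♙ ♙ ♙ · ♙
♖ ♘ ♗ ♕ ♔ ♗ ♘ ♖



  a b c d e f g h
  ─────────────────
8│♜ ♞ ♝ ♛ ♚ ♝ ♞ ♜│8
7│♟ ♟ · ♟ · ♟ ♟ ♟│7
6│· · · · · · · ·│6
5│· · ♟ · ♟ · · ·│5
4│· · ♙ · · · · ·│4
3│· · · · · · ♙ ·│3
2│♙ ♙ · ♙ ♙ ♙ · ♙│2
1│♖ ♘ ♗ ♕ ♔ ♗ ♘ ♖│1
  ─────────────────
  a b c d e f g h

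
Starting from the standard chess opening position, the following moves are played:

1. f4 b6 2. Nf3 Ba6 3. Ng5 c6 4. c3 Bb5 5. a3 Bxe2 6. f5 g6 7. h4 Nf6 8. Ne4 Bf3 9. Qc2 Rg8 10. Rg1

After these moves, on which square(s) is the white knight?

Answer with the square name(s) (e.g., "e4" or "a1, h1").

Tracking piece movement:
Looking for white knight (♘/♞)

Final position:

  a b c d e f g h
  ─────────────────
8│♜ ♞ · ♛ ♚ ♝ ♜ ·│8
7│♟ · · ♟ ♟ ♟ · ♟│7
6│· ♟ ♟ · · ♞ ♟ ·│6
5│· · · · · ♙ · ·│5
4│· · · · ♘ · · ♙│4
3│♙ · ♙ · · ♝ · ·│3
2│· ♙ ♕ ♙ · · ♙ ·│2
1│♖ ♘ ♗ · ♔ ♗ ♖ ·│1
  ─────────────────
  a b c d e f g h


b1, e4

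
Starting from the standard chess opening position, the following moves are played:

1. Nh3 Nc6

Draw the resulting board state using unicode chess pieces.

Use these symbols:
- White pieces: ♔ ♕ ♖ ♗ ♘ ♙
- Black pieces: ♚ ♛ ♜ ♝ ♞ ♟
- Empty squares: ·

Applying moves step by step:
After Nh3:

♜ ♞ ♝ ♛ ♚ ♝ ♞ ♜
♟ ♟ ♟ ♟ ♟ ♟ ♟ ♟
· · · · · · · ·
· · · · · · · ·
· · · · · · · ·
· · · · · · · ♘
♙ ♙ ♙ ♙ ♙ ♙ ♙ ♙
♖ ♘ ♗ ♕ ♔ ♗ · ♖


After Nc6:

♜ · ♝ ♛ ♚ ♝ ♞ ♜
♟ ♟ ♟ ♟ ♟ ♟ ♟ ♟
· · ♞ · · · · ·
· · · · · · · ·
· · · · · · · ·
· · · · · · · ♘
♙ ♙ ♙ ♙ ♙ ♙ ♙ ♙
♖ ♘ ♗ ♕ ♔ ♗ · ♖



  a b c d e f g h
  ─────────────────
8│♜ · ♝ ♛ ♚ ♝ ♞ ♜│8
7│♟ ♟ ♟ ♟ ♟ ♟ ♟ ♟│7
6│· · ♞ · · · · ·│6
5│· · · · · · · ·│5
4│· · · · · · · ·│4
3│· · · · · · · ♘│3
2│♙ ♙ ♙ ♙ ♙ ♙ ♙ ♙│2
1│♖ ♘ ♗ ♕ ♔ ♗ · ♖│1
  ─────────────────
  a b c d e f g h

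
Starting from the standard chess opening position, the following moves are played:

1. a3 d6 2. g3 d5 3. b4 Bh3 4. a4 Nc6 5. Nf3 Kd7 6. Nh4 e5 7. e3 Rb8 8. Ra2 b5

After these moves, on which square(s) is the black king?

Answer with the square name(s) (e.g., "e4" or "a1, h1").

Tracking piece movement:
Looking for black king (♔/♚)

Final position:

  a b c d e f g h
  ─────────────────
8│· ♜ · ♛ · ♝ ♞ ♜│8
7│♟ · ♟ ♚ · ♟ ♟ ♟│7
6│· · ♞ · · · · ·│6
5│· ♟ · ♟ ♟ · · ·│5
4│♙ ♙ · · · · · ♘│4
3│· · · · ♙ · ♙ ♝│3
2│♖ · ♙ ♙ · ♙ · ♙│2
1│· ♘ ♗ ♕ ♔ ♗ · ♖│1
  ─────────────────
  a b c d e f g h


d7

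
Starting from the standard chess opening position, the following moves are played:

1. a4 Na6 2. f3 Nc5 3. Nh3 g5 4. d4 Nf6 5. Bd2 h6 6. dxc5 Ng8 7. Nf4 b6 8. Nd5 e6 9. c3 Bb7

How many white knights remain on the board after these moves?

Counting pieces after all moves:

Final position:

  a b c d e f g h
  ─────────────────
8│♜ · · ♛ ♚ ♝ ♞ ♜│8
7│♟ ♝ ♟ ♟ · ♟ · ·│7
6│· ♟ · · ♟ · · ♟│6
5│· · ♙ ♘ · · ♟ ·│5
4│♙ · · · · · · ·│4
3│· · ♙ · · ♙ · ·│3
2│· ♙ · ♗ ♙ · ♙ ♙│2
1│♖ ♘ · ♕ ♔ ♗ · ♖│1
  ─────────────────
  a b c d e f g h


2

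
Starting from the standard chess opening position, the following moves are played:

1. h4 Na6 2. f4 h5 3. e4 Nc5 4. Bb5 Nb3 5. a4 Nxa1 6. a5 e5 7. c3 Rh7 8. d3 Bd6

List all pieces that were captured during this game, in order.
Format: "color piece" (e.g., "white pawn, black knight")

Tracking captures:
  Nxa1: captured white rook

white rook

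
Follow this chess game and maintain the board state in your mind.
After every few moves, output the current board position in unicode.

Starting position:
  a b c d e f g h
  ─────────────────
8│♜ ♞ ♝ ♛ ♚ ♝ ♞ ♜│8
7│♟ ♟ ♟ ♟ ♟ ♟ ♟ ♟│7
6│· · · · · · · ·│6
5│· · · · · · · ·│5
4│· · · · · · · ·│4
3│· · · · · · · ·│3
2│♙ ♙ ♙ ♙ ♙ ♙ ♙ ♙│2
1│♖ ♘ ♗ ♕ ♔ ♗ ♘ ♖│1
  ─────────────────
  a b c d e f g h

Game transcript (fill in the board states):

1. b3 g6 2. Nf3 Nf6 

  a b c d e f g h
  ─────────────────
8│♜ ♞ ♝ ♛ ♚ ♝ · ♜│8
7│♟ ♟ ♟ ♟ ♟ ♟ · ♟│7
6│· · · · · ♞ ♟ ·│6
5│· · · · · · · ·│5
4│· · · · · · · ·│4
3│· ♙ · · · ♘ · ·│3
2│♙ · ♙ ♙ ♙ ♙ ♙ ♙│2
1│♖ ♘ ♗ ♕ ♔ ♗ · ♖│1
  ─────────────────
  a b c d e f g h

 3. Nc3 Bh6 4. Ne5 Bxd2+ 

  a b c d e f g h
  ─────────────────
8│♜ ♞ ♝ ♛ ♚ · · ♜│8
7│♟ ♟ ♟ ♟ ♟ ♟ · ♟│7
6│· · · · · ♞ ♟ ·│6
5│· · · · ♘ · · ·│5
4│· · · · · · · ·│4
3│· ♙ ♘ · · · · ·│3
2│♙ · ♙ ♝ ♙ ♙ ♙ ♙│2
1│♖ · ♗ ♕ ♔ ♗ · ♖│1
  ─────────────────
  a b c d e f g h

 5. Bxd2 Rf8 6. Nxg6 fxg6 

  a b c d e f g h
  ─────────────────
8│♜ ♞ ♝ ♛ ♚ ♜ · ·│8
7│♟ ♟ ♟ ♟ ♟ · · ♟│7
6│· · · · · ♞ ♟ ·│6
5│· · · · · · · ·│5
4│· · · · · · · ·│4
3│· ♙ ♘ · · · · ·│3
2│♙ · ♙ ♗ ♙ ♙ ♙ ♙│2
1│♖ · · ♕ ♔ ♗ · ♖│1
  ─────────────────
  a b c d e f g h

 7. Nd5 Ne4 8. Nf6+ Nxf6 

  a b c d e f g h
  ─────────────────
8│♜ ♞ ♝ ♛ ♚ ♜ · ·│8
7│♟ ♟ ♟ ♟ ♟ · · ♟│7
6│· · · · · ♞ ♟ ·│6
5│· · · · · · · ·│5
4│· · · · · · · ·│4
3│· ♙ · · · · · ·│3
2│♙ · ♙ ♗ ♙ ♙ ♙ ♙│2
1│♖ · · ♕ ♔ ♗ · ♖│1
  ─────────────────
  a b c d e f g h



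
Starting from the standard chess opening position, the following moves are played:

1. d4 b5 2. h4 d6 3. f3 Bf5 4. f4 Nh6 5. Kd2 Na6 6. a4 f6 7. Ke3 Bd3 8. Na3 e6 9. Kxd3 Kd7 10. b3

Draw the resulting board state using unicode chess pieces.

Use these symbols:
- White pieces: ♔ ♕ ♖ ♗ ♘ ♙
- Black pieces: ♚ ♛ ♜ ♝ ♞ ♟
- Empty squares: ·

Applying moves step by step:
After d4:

♜ ♞ ♝ ♛ ♚ ♝ ♞ ♜
♟ ♟ ♟ ♟ ♟ ♟ ♟ ♟
· · · · · · · ·
· · · · · · · ·
· · · ♙ · · · ·
· · · · · · · ·
♙ ♙ ♙ · ♙ ♙ ♙ ♙
♖ ♘ ♗ ♕ ♔ ♗ ♘ ♖


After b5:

♜ ♞ ♝ ♛ ♚ ♝ ♞ ♜
♟ · ♟ ♟ ♟ ♟ ♟ ♟
· · · · · · · ·
· ♟ · · · · · ·
· · · ♙ · · · ·
· · · · · · · ·
♙ ♙ ♙ · ♙ ♙ ♙ ♙
♖ ♘ ♗ ♕ ♔ ♗ ♘ ♖


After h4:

♜ ♞ ♝ ♛ ♚ ♝ ♞ ♜
♟ · ♟ ♟ ♟ ♟ ♟ ♟
· · · · · · · ·
· ♟ · · · · · ·
· · · ♙ · · · ♙
· · · · · · · ·
♙ ♙ ♙ · ♙ ♙ ♙ ·
♖ ♘ ♗ ♕ ♔ ♗ ♘ ♖


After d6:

♜ ♞ ♝ ♛ ♚ ♝ ♞ ♜
♟ · ♟ · ♟ ♟ ♟ ♟
· · · ♟ · · · ·
· ♟ · · · · · ·
· · · ♙ · · · ♙
· · · · · · · ·
♙ ♙ ♙ · ♙ ♙ ♙ ·
♖ ♘ ♗ ♕ ♔ ♗ ♘ ♖


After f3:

♜ ♞ ♝ ♛ ♚ ♝ ♞ ♜
♟ · ♟ · ♟ ♟ ♟ ♟
· · · ♟ · · · ·
· ♟ · · · · · ·
· · · ♙ · · · ♙
· · · · · ♙ · ·
♙ ♙ ♙ · ♙ · ♙ ·
♖ ♘ ♗ ♕ ♔ ♗ ♘ ♖


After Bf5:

♜ ♞ · ♛ ♚ ♝ ♞ ♜
♟ · ♟ · ♟ ♟ ♟ ♟
· · · ♟ · · · ·
· ♟ · · · ♝ · ·
· · · ♙ · · · ♙
· · · · · ♙ · ·
♙ ♙ ♙ · ♙ · ♙ ·
♖ ♘ ♗ ♕ ♔ ♗ ♘ ♖


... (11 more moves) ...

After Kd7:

♜ · · ♛ · ♝ · ♜
♟ · ♟ ♚ · · ♟ ♟
♞ · · ♟ ♟ ♟ · ♞
· ♟ · · · · · ·
♙ · · ♙ · ♙ · ♙
♘ · · ♔ · · · ·
· ♙ ♙ · ♙ · ♙ ·
♖ · ♗ ♕ · ♗ ♘ ♖


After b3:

♜ · · ♛ · ♝ · ♜
♟ · ♟ ♚ · · ♟ ♟
♞ · · ♟ ♟ ♟ · ♞
· ♟ · · · · · ·
♙ · · ♙ · ♙ · ♙
♘ ♙ · ♔ · · · ·
· · ♙ · ♙ · ♙ ·
♖ · ♗ ♕ · ♗ ♘ ♖



  a b c d e f g h
  ─────────────────
8│♜ · · ♛ · ♝ · ♜│8
7│♟ · ♟ ♚ · · ♟ ♟│7
6│♞ · · ♟ ♟ ♟ · ♞│6
5│· ♟ · · · · · ·│5
4│♙ · · ♙ · ♙ · ♙│4
3│♘ ♙ · ♔ · · · ·│3
2│· · ♙ · ♙ · ♙ ·│2
1│♖ · ♗ ♕ · ♗ ♘ ♖│1
  ─────────────────
  a b c d e f g h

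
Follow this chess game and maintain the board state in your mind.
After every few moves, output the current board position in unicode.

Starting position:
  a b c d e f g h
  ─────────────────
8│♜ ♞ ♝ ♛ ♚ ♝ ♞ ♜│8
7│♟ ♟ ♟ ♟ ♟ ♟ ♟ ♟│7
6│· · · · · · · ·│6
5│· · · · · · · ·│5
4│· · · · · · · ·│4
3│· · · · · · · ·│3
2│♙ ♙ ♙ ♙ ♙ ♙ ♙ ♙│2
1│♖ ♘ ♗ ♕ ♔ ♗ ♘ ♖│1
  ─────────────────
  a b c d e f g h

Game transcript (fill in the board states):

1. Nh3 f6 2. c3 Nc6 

  a b c d e f g h
  ─────────────────
8│♜ · ♝ ♛ ♚ ♝ ♞ ♜│8
7│♟ ♟ ♟ ♟ ♟ · ♟ ♟│7
6│· · ♞ · · ♟ · ·│6
5│· · · · · · · ·│5
4│· · · · · · · ·│4
3│· · ♙ · · · · ♘│3
2│♙ ♙ · ♙ ♙ ♙ ♙ ♙│2
1│♖ ♘ ♗ ♕ ♔ ♗ · ♖│1
  ─────────────────
  a b c d e f g h

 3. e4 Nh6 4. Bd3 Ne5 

  a b c d e f g h
  ─────────────────
8│♜ · ♝ ♛ ♚ ♝ · ♜│8
7│♟ ♟ ♟ ♟ ♟ · ♟ ♟│7
6│· · · · · ♟ · ♞│6
5│· · · · ♞ · · ·│5
4│· · · · ♙ · · ·│4
3│· · ♙ ♗ · · · ♘│3
2│♙ ♙ · ♙ · ♙ ♙ ♙│2
1│♖ ♘ ♗ ♕ ♔ · · ♖│1
  ─────────────────
  a b c d e f g h

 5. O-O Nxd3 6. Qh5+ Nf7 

  a b c d e f g h
  ─────────────────
8│♜ · ♝ ♛ ♚ ♝ · ♜│8
7│♟ ♟ ♟ ♟ ♟ ♞ ♟ ♟│7
6│· · · · · ♟ · ·│6
5│· · · · · · · ♕│5
4│· · · · ♙ · · ·│4
3│· · ♙ ♞ · · · ♘│3
2│♙ ♙ · ♙ · ♙ ♙ ♙│2
1│♖ ♘ ♗ · · ♖ ♔ ·│1
  ─────────────────
  a b c d e f g h

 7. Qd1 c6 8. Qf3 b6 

  a b c d e f g h
  ─────────────────
8│♜ · ♝ ♛ ♚ ♝ · ♜│8
7│♟ · · ♟ ♟ ♞ ♟ ♟│7
6│· ♟ ♟ · · ♟ · ·│6
5│· · · · · · · ·│5
4│· · · · ♙ · · ·│4
3│· · ♙ ♞ · ♕ · ♘│3
2│♙ ♙ · ♙ · ♙ ♙ ♙│2
1│♖ ♘ ♗ · · ♖ ♔ ·│1
  ─────────────────
  a b c d e f g h

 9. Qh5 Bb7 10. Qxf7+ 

  a b c d e f g h
  ─────────────────
8│♜ · · ♛ ♚ ♝ · ♜│8
7│♟ ♝ · ♟ ♟ ♕ ♟ ♟│7
6│· ♟ ♟ · · ♟ · ·│6
5│· · · · · · · ·│5
4│· · · · ♙ · · ·│4
3│· · ♙ ♞ · · · ♘│3
2│♙ ♙ · ♙ · ♙ ♙ ♙│2
1│♖ ♘ ♗ · · ♖ ♔ ·│1
  ─────────────────
  a b c d e f g h
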